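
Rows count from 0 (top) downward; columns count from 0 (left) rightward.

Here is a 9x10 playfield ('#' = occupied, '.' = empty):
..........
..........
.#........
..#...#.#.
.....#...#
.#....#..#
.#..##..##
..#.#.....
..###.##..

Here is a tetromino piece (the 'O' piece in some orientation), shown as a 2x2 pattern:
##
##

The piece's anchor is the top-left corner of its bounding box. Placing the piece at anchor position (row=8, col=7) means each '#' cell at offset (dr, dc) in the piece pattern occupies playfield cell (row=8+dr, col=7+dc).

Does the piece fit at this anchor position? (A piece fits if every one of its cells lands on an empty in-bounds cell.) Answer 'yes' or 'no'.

Check each piece cell at anchor (8, 7):
  offset (0,0) -> (8,7): occupied ('#') -> FAIL
  offset (0,1) -> (8,8): empty -> OK
  offset (1,0) -> (9,7): out of bounds -> FAIL
  offset (1,1) -> (9,8): out of bounds -> FAIL
All cells valid: no

Answer: no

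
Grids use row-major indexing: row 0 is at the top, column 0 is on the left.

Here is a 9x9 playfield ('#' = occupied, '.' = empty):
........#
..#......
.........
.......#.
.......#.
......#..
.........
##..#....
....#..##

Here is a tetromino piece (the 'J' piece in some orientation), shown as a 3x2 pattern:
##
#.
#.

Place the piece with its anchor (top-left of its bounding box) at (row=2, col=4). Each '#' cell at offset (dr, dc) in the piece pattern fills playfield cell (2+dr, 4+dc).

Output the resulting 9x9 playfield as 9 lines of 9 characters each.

Fill (2+0,4+0) = (2,4)
Fill (2+0,4+1) = (2,5)
Fill (2+1,4+0) = (3,4)
Fill (2+2,4+0) = (4,4)

Answer: ........#
..#......
....##...
....#..#.
....#..#.
......#..
.........
##..#....
....#..##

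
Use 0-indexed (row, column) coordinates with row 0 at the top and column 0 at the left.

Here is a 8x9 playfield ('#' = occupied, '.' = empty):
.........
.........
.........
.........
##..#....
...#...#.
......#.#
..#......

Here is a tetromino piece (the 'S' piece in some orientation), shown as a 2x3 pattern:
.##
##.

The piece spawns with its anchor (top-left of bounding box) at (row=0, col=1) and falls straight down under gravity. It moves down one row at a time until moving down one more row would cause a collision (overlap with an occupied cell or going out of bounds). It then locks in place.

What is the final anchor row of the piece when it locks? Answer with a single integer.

Answer: 2

Derivation:
Spawn at (row=0, col=1). Try each row:
  row 0: fits
  row 1: fits
  row 2: fits
  row 3: blocked -> lock at row 2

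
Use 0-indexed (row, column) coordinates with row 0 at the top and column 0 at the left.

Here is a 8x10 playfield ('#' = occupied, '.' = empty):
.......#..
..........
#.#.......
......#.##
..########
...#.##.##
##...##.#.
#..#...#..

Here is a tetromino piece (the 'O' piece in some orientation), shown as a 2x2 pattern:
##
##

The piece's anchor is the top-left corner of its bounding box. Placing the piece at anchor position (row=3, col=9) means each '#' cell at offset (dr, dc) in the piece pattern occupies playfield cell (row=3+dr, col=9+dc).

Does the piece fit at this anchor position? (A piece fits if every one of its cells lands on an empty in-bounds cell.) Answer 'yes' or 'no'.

Check each piece cell at anchor (3, 9):
  offset (0,0) -> (3,9): occupied ('#') -> FAIL
  offset (0,1) -> (3,10): out of bounds -> FAIL
  offset (1,0) -> (4,9): occupied ('#') -> FAIL
  offset (1,1) -> (4,10): out of bounds -> FAIL
All cells valid: no

Answer: no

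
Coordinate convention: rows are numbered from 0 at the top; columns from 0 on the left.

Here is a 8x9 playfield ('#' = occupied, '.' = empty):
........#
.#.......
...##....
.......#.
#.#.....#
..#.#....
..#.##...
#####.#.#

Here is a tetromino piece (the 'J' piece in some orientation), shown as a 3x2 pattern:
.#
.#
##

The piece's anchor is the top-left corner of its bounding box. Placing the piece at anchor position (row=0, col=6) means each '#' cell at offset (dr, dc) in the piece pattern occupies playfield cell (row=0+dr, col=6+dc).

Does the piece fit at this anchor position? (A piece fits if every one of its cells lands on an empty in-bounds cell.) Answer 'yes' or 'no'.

Check each piece cell at anchor (0, 6):
  offset (0,1) -> (0,7): empty -> OK
  offset (1,1) -> (1,7): empty -> OK
  offset (2,0) -> (2,6): empty -> OK
  offset (2,1) -> (2,7): empty -> OK
All cells valid: yes

Answer: yes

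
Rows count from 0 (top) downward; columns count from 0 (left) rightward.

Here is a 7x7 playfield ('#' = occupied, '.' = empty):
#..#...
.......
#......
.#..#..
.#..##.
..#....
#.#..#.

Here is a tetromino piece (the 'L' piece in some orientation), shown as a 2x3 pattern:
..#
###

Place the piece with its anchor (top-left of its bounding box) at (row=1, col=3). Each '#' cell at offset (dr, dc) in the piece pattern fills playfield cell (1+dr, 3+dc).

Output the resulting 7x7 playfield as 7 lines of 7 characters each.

Answer: #..#...
.....#.
#..###.
.#..#..
.#..##.
..#....
#.#..#.

Derivation:
Fill (1+0,3+2) = (1,5)
Fill (1+1,3+0) = (2,3)
Fill (1+1,3+1) = (2,4)
Fill (1+1,3+2) = (2,5)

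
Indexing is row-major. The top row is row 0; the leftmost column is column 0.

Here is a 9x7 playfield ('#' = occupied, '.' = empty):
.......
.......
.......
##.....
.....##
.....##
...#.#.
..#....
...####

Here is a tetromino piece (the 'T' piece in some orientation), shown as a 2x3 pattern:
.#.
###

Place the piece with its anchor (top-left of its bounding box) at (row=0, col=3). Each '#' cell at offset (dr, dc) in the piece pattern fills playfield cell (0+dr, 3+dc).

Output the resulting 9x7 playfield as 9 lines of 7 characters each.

Answer: ....#..
...###.
.......
##.....
.....##
.....##
...#.#.
..#....
...####

Derivation:
Fill (0+0,3+1) = (0,4)
Fill (0+1,3+0) = (1,3)
Fill (0+1,3+1) = (1,4)
Fill (0+1,3+2) = (1,5)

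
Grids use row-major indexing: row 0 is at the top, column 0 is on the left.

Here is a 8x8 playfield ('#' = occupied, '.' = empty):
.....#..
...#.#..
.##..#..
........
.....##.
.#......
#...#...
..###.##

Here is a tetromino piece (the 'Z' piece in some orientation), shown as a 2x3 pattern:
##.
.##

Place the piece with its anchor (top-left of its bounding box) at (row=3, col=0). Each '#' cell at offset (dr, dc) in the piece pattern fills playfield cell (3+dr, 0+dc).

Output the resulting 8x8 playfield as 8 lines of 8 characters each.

Answer: .....#..
...#.#..
.##..#..
##......
.##..##.
.#......
#...#...
..###.##

Derivation:
Fill (3+0,0+0) = (3,0)
Fill (3+0,0+1) = (3,1)
Fill (3+1,0+1) = (4,1)
Fill (3+1,0+2) = (4,2)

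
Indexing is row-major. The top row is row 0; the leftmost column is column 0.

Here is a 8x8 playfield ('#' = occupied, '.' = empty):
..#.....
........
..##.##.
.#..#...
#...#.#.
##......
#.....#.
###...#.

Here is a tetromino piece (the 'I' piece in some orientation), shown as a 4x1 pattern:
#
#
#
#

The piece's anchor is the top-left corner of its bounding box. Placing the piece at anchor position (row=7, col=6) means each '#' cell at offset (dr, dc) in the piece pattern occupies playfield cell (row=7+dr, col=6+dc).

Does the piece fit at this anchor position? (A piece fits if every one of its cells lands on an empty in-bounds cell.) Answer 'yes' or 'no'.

Check each piece cell at anchor (7, 6):
  offset (0,0) -> (7,6): occupied ('#') -> FAIL
  offset (1,0) -> (8,6): out of bounds -> FAIL
  offset (2,0) -> (9,6): out of bounds -> FAIL
  offset (3,0) -> (10,6): out of bounds -> FAIL
All cells valid: no

Answer: no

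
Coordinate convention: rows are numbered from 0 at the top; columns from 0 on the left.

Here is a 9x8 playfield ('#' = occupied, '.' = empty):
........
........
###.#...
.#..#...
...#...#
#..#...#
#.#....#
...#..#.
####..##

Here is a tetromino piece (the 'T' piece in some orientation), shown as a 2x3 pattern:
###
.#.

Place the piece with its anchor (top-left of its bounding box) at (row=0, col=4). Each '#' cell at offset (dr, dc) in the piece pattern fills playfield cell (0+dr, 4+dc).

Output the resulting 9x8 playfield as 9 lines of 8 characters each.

Fill (0+0,4+0) = (0,4)
Fill (0+0,4+1) = (0,5)
Fill (0+0,4+2) = (0,6)
Fill (0+1,4+1) = (1,5)

Answer: ....###.
.....#..
###.#...
.#..#...
...#...#
#..#...#
#.#....#
...#..#.
####..##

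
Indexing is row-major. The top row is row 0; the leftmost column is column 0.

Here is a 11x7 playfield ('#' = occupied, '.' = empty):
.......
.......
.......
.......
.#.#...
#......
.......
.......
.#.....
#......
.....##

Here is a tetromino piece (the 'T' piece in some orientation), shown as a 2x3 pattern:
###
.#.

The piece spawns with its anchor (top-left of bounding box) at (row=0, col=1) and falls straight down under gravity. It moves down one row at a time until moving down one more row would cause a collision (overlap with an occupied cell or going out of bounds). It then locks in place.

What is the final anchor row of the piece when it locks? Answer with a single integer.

Spawn at (row=0, col=1). Try each row:
  row 0: fits
  row 1: fits
  row 2: fits
  row 3: fits
  row 4: blocked -> lock at row 3

Answer: 3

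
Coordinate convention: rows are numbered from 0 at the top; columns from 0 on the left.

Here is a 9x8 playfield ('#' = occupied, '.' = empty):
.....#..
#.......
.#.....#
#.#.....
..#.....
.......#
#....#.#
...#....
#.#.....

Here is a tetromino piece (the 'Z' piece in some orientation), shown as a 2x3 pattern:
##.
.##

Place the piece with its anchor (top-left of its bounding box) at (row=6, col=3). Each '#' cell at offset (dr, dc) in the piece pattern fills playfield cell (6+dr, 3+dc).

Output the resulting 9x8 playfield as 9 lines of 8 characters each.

Fill (6+0,3+0) = (6,3)
Fill (6+0,3+1) = (6,4)
Fill (6+1,3+1) = (7,4)
Fill (6+1,3+2) = (7,5)

Answer: .....#..
#.......
.#.....#
#.#.....
..#.....
.......#
#..###.#
...###..
#.#.....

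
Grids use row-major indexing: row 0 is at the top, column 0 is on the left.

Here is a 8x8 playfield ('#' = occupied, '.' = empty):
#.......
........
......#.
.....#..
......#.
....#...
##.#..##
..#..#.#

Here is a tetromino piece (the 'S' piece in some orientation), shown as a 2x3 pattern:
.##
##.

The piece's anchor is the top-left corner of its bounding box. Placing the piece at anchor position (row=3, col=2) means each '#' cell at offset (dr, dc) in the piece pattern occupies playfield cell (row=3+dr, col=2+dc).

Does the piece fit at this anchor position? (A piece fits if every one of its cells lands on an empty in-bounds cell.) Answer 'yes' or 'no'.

Check each piece cell at anchor (3, 2):
  offset (0,1) -> (3,3): empty -> OK
  offset (0,2) -> (3,4): empty -> OK
  offset (1,0) -> (4,2): empty -> OK
  offset (1,1) -> (4,3): empty -> OK
All cells valid: yes

Answer: yes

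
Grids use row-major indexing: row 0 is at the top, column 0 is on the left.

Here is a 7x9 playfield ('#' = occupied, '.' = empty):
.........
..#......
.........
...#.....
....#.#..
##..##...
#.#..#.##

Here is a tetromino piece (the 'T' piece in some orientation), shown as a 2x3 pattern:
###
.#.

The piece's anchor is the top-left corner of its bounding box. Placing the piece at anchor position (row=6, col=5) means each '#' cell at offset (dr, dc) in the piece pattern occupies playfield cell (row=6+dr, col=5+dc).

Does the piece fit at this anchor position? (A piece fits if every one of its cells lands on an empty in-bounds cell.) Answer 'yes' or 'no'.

Answer: no

Derivation:
Check each piece cell at anchor (6, 5):
  offset (0,0) -> (6,5): occupied ('#') -> FAIL
  offset (0,1) -> (6,6): empty -> OK
  offset (0,2) -> (6,7): occupied ('#') -> FAIL
  offset (1,1) -> (7,6): out of bounds -> FAIL
All cells valid: no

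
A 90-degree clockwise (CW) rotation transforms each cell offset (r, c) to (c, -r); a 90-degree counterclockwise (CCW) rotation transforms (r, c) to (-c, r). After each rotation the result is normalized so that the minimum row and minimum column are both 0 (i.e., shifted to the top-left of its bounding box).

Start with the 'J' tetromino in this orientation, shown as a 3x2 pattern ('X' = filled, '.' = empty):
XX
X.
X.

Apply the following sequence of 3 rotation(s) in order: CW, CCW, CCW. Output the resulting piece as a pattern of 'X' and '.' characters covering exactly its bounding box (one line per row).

Start:
XX
X.
X.
After rotation 1 (CW):
XXX
..X
After rotation 2 (CCW):
XX
X.
X.
After rotation 3 (CCW):
X..
XXX

Answer: X..
XXX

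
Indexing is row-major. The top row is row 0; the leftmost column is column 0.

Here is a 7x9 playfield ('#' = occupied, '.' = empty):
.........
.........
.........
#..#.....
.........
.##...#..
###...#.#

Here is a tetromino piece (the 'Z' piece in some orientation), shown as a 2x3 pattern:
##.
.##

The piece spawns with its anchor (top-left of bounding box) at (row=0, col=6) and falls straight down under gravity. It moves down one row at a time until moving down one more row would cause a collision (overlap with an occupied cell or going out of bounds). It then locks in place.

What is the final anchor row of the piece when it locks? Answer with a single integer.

Spawn at (row=0, col=6). Try each row:
  row 0: fits
  row 1: fits
  row 2: fits
  row 3: fits
  row 4: fits
  row 5: blocked -> lock at row 4

Answer: 4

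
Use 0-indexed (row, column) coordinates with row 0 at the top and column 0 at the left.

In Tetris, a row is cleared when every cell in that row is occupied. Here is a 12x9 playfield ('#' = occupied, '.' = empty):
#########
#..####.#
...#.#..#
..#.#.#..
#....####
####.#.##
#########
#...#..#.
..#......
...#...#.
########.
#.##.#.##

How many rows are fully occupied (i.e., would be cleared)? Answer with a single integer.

Check each row:
  row 0: 0 empty cells -> FULL (clear)
  row 1: 3 empty cells -> not full
  row 2: 6 empty cells -> not full
  row 3: 6 empty cells -> not full
  row 4: 4 empty cells -> not full
  row 5: 2 empty cells -> not full
  row 6: 0 empty cells -> FULL (clear)
  row 7: 6 empty cells -> not full
  row 8: 8 empty cells -> not full
  row 9: 7 empty cells -> not full
  row 10: 1 empty cell -> not full
  row 11: 3 empty cells -> not full
Total rows cleared: 2

Answer: 2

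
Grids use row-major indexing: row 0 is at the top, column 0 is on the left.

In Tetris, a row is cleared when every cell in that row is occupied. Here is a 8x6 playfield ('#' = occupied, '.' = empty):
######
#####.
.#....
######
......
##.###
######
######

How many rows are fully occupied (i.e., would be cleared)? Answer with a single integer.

Check each row:
  row 0: 0 empty cells -> FULL (clear)
  row 1: 1 empty cell -> not full
  row 2: 5 empty cells -> not full
  row 3: 0 empty cells -> FULL (clear)
  row 4: 6 empty cells -> not full
  row 5: 1 empty cell -> not full
  row 6: 0 empty cells -> FULL (clear)
  row 7: 0 empty cells -> FULL (clear)
Total rows cleared: 4

Answer: 4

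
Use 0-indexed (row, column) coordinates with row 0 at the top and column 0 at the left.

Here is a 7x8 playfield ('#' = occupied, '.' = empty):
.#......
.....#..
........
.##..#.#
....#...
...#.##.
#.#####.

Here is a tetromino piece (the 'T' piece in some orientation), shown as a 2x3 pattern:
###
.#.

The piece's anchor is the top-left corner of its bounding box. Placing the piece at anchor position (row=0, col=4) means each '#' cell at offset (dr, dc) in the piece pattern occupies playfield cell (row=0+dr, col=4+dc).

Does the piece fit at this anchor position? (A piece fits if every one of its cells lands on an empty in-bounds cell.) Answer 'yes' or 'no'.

Check each piece cell at anchor (0, 4):
  offset (0,0) -> (0,4): empty -> OK
  offset (0,1) -> (0,5): empty -> OK
  offset (0,2) -> (0,6): empty -> OK
  offset (1,1) -> (1,5): occupied ('#') -> FAIL
All cells valid: no

Answer: no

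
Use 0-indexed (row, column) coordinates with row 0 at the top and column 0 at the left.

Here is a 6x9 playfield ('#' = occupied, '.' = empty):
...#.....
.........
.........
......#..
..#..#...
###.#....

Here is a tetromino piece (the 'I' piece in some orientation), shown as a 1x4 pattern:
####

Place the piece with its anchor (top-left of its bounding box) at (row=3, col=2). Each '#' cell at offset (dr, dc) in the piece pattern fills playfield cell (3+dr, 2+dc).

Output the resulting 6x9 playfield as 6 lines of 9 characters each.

Fill (3+0,2+0) = (3,2)
Fill (3+0,2+1) = (3,3)
Fill (3+0,2+2) = (3,4)
Fill (3+0,2+3) = (3,5)

Answer: ...#.....
.........
.........
..#####..
..#..#...
###.#....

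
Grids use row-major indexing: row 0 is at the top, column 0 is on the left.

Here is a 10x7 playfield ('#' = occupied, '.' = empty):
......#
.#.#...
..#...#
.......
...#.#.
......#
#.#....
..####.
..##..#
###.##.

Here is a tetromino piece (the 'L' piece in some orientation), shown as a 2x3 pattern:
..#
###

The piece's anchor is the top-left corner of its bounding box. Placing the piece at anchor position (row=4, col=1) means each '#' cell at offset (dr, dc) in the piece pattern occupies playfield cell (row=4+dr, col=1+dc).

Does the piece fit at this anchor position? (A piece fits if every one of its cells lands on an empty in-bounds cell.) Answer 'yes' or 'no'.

Check each piece cell at anchor (4, 1):
  offset (0,2) -> (4,3): occupied ('#') -> FAIL
  offset (1,0) -> (5,1): empty -> OK
  offset (1,1) -> (5,2): empty -> OK
  offset (1,2) -> (5,3): empty -> OK
All cells valid: no

Answer: no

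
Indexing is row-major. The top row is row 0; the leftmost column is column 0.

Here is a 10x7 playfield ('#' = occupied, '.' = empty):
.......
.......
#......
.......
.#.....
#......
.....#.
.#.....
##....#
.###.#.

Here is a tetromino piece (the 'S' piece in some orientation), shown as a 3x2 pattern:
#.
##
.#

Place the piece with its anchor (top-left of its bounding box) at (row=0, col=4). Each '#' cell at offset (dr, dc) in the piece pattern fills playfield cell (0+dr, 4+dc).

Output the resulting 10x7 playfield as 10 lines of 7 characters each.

Answer: ....#..
....##.
#....#.
.......
.#.....
#......
.....#.
.#.....
##....#
.###.#.

Derivation:
Fill (0+0,4+0) = (0,4)
Fill (0+1,4+0) = (1,4)
Fill (0+1,4+1) = (1,5)
Fill (0+2,4+1) = (2,5)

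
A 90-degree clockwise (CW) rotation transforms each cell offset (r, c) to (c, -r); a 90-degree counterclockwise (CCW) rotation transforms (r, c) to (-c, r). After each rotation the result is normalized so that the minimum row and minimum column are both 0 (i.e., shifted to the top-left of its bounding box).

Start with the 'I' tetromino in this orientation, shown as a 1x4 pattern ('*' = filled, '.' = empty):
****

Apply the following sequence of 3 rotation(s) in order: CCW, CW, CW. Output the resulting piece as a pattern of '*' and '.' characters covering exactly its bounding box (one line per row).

Start:
****
After rotation 1 (CCW):
*
*
*
*
After rotation 2 (CW):
****
After rotation 3 (CW):
*
*
*
*

Answer: *
*
*
*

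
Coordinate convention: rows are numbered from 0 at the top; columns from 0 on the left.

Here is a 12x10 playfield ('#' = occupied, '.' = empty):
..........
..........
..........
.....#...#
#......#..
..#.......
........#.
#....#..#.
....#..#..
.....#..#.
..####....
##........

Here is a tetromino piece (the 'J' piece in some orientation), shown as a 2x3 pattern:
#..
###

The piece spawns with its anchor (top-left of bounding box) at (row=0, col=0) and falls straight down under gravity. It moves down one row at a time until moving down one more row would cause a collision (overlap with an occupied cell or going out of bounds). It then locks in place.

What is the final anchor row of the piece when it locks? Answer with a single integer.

Spawn at (row=0, col=0). Try each row:
  row 0: fits
  row 1: fits
  row 2: fits
  row 3: blocked -> lock at row 2

Answer: 2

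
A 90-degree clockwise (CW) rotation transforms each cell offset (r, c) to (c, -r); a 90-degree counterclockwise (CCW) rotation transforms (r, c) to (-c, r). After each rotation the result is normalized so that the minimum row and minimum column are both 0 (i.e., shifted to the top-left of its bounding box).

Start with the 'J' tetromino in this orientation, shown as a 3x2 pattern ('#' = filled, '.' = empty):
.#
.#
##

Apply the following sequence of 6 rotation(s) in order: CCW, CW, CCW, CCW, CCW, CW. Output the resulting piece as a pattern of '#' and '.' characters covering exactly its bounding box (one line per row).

Answer: ##
#.
#.

Derivation:
Start:
.#
.#
##
After rotation 1 (CCW):
###
..#
After rotation 2 (CW):
.#
.#
##
After rotation 3 (CCW):
###
..#
After rotation 4 (CCW):
##
#.
#.
After rotation 5 (CCW):
#..
###
After rotation 6 (CW):
##
#.
#.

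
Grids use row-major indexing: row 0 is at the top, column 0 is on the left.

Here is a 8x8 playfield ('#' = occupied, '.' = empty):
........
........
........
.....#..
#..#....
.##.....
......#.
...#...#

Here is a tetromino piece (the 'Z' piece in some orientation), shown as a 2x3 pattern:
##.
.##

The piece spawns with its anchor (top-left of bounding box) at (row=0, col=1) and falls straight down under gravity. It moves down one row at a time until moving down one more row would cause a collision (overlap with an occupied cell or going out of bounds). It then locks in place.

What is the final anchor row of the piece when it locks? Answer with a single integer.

Answer: 2

Derivation:
Spawn at (row=0, col=1). Try each row:
  row 0: fits
  row 1: fits
  row 2: fits
  row 3: blocked -> lock at row 2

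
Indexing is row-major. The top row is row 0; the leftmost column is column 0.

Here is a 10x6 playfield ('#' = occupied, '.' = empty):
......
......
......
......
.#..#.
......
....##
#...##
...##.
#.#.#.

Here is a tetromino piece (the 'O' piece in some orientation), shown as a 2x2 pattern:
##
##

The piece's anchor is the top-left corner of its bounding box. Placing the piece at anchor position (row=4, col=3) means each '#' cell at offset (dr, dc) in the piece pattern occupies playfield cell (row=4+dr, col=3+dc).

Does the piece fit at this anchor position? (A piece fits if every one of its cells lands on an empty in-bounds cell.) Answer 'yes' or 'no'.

Check each piece cell at anchor (4, 3):
  offset (0,0) -> (4,3): empty -> OK
  offset (0,1) -> (4,4): occupied ('#') -> FAIL
  offset (1,0) -> (5,3): empty -> OK
  offset (1,1) -> (5,4): empty -> OK
All cells valid: no

Answer: no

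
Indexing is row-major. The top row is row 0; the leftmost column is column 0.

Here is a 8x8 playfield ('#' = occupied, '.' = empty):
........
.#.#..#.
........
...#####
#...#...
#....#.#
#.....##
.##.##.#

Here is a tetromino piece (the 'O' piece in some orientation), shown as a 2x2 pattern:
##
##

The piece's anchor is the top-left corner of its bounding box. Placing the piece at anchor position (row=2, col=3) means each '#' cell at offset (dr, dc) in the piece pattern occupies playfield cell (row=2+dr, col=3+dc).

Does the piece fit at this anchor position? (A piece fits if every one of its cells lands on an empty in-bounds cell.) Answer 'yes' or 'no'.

Check each piece cell at anchor (2, 3):
  offset (0,0) -> (2,3): empty -> OK
  offset (0,1) -> (2,4): empty -> OK
  offset (1,0) -> (3,3): occupied ('#') -> FAIL
  offset (1,1) -> (3,4): occupied ('#') -> FAIL
All cells valid: no

Answer: no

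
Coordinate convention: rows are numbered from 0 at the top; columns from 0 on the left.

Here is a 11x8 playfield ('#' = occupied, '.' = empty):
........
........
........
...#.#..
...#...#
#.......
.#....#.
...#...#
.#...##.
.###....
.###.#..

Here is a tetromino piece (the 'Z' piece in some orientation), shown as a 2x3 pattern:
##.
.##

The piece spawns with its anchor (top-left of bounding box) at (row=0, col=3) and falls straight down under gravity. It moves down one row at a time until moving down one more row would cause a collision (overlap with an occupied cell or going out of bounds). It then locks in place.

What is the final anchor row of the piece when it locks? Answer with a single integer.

Spawn at (row=0, col=3). Try each row:
  row 0: fits
  row 1: fits
  row 2: blocked -> lock at row 1

Answer: 1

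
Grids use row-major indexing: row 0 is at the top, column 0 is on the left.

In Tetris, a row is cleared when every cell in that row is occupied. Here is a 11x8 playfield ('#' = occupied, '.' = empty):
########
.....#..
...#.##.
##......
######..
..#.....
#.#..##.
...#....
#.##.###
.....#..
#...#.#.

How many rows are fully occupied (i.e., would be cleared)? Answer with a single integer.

Check each row:
  row 0: 0 empty cells -> FULL (clear)
  row 1: 7 empty cells -> not full
  row 2: 5 empty cells -> not full
  row 3: 6 empty cells -> not full
  row 4: 2 empty cells -> not full
  row 5: 7 empty cells -> not full
  row 6: 4 empty cells -> not full
  row 7: 7 empty cells -> not full
  row 8: 2 empty cells -> not full
  row 9: 7 empty cells -> not full
  row 10: 5 empty cells -> not full
Total rows cleared: 1

Answer: 1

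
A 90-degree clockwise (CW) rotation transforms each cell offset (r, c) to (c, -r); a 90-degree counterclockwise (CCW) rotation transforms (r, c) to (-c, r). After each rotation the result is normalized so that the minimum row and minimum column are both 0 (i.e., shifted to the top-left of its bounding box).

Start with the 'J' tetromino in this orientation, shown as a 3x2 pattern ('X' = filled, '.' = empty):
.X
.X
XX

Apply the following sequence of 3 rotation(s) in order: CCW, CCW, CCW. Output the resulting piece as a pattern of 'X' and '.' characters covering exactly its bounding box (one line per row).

Start:
.X
.X
XX
After rotation 1 (CCW):
XXX
..X
After rotation 2 (CCW):
XX
X.
X.
After rotation 3 (CCW):
X..
XXX

Answer: X..
XXX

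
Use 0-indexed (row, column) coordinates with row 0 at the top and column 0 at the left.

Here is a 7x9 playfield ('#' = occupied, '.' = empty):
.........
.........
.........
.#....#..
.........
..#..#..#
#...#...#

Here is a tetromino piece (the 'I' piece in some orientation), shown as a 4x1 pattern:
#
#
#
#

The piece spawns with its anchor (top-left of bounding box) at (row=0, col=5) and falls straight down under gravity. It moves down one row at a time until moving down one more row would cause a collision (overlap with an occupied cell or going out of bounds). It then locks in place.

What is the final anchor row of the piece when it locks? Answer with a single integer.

Answer: 1

Derivation:
Spawn at (row=0, col=5). Try each row:
  row 0: fits
  row 1: fits
  row 2: blocked -> lock at row 1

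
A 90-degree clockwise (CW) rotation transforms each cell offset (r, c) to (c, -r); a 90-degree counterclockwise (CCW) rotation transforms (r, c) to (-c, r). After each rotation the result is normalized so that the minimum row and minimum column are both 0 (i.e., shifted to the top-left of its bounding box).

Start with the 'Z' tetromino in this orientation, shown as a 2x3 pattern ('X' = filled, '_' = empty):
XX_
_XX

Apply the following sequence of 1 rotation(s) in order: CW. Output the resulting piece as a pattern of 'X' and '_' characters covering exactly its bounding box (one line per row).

Start:
XX_
_XX
After rotation 1 (CW):
_X
XX
X_

Answer: _X
XX
X_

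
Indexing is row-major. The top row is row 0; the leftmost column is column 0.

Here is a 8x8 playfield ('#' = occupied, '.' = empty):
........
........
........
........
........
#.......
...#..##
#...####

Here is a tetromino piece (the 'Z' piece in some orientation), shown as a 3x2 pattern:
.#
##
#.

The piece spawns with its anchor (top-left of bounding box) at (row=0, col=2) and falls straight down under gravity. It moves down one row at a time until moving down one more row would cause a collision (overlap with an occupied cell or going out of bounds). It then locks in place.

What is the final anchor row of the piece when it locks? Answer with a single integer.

Answer: 4

Derivation:
Spawn at (row=0, col=2). Try each row:
  row 0: fits
  row 1: fits
  row 2: fits
  row 3: fits
  row 4: fits
  row 5: blocked -> lock at row 4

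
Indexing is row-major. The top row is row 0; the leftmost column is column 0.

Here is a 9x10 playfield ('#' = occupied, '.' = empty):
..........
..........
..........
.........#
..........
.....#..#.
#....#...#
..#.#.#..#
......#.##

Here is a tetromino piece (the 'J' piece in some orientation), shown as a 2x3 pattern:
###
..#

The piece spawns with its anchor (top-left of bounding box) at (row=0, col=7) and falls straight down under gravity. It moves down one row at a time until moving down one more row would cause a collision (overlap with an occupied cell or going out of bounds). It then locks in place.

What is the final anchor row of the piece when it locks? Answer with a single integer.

Spawn at (row=0, col=7). Try each row:
  row 0: fits
  row 1: fits
  row 2: blocked -> lock at row 1

Answer: 1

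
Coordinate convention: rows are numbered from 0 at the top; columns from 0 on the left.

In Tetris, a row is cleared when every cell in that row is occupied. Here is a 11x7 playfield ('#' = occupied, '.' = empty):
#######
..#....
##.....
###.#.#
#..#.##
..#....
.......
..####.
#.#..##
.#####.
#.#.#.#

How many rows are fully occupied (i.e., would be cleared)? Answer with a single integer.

Check each row:
  row 0: 0 empty cells -> FULL (clear)
  row 1: 6 empty cells -> not full
  row 2: 5 empty cells -> not full
  row 3: 2 empty cells -> not full
  row 4: 3 empty cells -> not full
  row 5: 6 empty cells -> not full
  row 6: 7 empty cells -> not full
  row 7: 3 empty cells -> not full
  row 8: 3 empty cells -> not full
  row 9: 2 empty cells -> not full
  row 10: 3 empty cells -> not full
Total rows cleared: 1

Answer: 1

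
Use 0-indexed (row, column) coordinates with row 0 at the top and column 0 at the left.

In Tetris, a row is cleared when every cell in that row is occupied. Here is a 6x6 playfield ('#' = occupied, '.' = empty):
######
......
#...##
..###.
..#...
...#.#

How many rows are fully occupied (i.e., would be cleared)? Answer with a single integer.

Check each row:
  row 0: 0 empty cells -> FULL (clear)
  row 1: 6 empty cells -> not full
  row 2: 3 empty cells -> not full
  row 3: 3 empty cells -> not full
  row 4: 5 empty cells -> not full
  row 5: 4 empty cells -> not full
Total rows cleared: 1

Answer: 1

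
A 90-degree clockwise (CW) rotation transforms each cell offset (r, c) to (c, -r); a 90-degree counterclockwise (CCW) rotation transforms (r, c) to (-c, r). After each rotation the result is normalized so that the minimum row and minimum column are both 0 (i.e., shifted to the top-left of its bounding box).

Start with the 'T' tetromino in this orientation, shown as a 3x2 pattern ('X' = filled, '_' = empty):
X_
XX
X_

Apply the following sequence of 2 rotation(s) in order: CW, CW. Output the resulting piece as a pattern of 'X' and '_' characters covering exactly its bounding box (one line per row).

Answer: _X
XX
_X

Derivation:
Start:
X_
XX
X_
After rotation 1 (CW):
XXX
_X_
After rotation 2 (CW):
_X
XX
_X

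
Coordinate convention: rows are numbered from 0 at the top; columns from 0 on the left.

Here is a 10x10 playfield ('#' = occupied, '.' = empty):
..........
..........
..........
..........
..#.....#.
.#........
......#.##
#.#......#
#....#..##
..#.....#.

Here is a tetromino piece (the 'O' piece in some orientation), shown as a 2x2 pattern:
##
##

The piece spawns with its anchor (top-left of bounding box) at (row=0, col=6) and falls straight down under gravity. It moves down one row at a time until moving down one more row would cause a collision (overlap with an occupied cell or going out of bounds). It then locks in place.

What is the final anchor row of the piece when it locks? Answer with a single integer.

Answer: 4

Derivation:
Spawn at (row=0, col=6). Try each row:
  row 0: fits
  row 1: fits
  row 2: fits
  row 3: fits
  row 4: fits
  row 5: blocked -> lock at row 4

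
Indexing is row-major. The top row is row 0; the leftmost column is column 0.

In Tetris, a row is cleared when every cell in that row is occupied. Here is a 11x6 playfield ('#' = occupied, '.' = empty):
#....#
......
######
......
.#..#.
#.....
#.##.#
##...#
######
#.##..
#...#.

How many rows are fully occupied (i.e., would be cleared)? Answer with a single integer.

Check each row:
  row 0: 4 empty cells -> not full
  row 1: 6 empty cells -> not full
  row 2: 0 empty cells -> FULL (clear)
  row 3: 6 empty cells -> not full
  row 4: 4 empty cells -> not full
  row 5: 5 empty cells -> not full
  row 6: 2 empty cells -> not full
  row 7: 3 empty cells -> not full
  row 8: 0 empty cells -> FULL (clear)
  row 9: 3 empty cells -> not full
  row 10: 4 empty cells -> not full
Total rows cleared: 2

Answer: 2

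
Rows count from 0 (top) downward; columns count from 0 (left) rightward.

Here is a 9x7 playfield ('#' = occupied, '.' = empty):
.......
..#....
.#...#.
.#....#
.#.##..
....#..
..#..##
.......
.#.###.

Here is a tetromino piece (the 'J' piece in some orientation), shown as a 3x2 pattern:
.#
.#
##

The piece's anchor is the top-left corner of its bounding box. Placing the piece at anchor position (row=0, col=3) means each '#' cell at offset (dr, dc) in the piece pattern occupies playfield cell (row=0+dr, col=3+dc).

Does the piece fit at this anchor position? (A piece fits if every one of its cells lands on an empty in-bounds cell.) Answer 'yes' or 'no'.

Check each piece cell at anchor (0, 3):
  offset (0,1) -> (0,4): empty -> OK
  offset (1,1) -> (1,4): empty -> OK
  offset (2,0) -> (2,3): empty -> OK
  offset (2,1) -> (2,4): empty -> OK
All cells valid: yes

Answer: yes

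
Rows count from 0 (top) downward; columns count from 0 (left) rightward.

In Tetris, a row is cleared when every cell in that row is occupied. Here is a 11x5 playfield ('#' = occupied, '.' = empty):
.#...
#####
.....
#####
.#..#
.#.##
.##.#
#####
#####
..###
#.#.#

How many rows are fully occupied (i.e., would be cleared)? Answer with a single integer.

Check each row:
  row 0: 4 empty cells -> not full
  row 1: 0 empty cells -> FULL (clear)
  row 2: 5 empty cells -> not full
  row 3: 0 empty cells -> FULL (clear)
  row 4: 3 empty cells -> not full
  row 5: 2 empty cells -> not full
  row 6: 2 empty cells -> not full
  row 7: 0 empty cells -> FULL (clear)
  row 8: 0 empty cells -> FULL (clear)
  row 9: 2 empty cells -> not full
  row 10: 2 empty cells -> not full
Total rows cleared: 4

Answer: 4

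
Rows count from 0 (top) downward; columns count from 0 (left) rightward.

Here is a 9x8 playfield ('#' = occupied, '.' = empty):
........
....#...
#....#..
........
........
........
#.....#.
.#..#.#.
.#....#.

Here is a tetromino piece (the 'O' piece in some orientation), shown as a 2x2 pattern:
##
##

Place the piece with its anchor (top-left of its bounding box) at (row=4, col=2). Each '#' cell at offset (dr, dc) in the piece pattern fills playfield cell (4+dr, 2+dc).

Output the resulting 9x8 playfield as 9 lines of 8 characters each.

Fill (4+0,2+0) = (4,2)
Fill (4+0,2+1) = (4,3)
Fill (4+1,2+0) = (5,2)
Fill (4+1,2+1) = (5,3)

Answer: ........
....#...
#....#..
........
..##....
..##....
#.....#.
.#..#.#.
.#....#.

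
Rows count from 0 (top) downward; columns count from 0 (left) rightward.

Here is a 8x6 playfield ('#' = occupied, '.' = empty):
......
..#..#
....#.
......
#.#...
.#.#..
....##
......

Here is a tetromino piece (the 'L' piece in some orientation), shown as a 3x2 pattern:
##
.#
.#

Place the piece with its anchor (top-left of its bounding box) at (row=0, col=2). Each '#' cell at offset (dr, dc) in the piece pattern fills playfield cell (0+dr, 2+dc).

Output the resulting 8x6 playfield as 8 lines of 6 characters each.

Answer: ..##..
..##.#
...##.
......
#.#...
.#.#..
....##
......

Derivation:
Fill (0+0,2+0) = (0,2)
Fill (0+0,2+1) = (0,3)
Fill (0+1,2+1) = (1,3)
Fill (0+2,2+1) = (2,3)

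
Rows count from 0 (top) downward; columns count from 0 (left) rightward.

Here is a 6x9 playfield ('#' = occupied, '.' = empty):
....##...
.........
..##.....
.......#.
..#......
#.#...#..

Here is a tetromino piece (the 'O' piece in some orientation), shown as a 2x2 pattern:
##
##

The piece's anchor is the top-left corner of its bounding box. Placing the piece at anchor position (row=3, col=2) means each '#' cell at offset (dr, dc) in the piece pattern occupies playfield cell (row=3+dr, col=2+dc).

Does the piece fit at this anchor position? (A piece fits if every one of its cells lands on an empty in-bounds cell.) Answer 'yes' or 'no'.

Answer: no

Derivation:
Check each piece cell at anchor (3, 2):
  offset (0,0) -> (3,2): empty -> OK
  offset (0,1) -> (3,3): empty -> OK
  offset (1,0) -> (4,2): occupied ('#') -> FAIL
  offset (1,1) -> (4,3): empty -> OK
All cells valid: no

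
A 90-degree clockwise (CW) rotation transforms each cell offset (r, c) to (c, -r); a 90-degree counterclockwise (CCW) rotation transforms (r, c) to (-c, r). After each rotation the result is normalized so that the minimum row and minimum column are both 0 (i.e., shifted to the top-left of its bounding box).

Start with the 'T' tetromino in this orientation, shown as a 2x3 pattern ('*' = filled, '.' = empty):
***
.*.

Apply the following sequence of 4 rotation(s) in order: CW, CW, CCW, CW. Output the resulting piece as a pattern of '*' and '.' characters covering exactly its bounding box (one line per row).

Answer: .*.
***

Derivation:
Start:
***
.*.
After rotation 1 (CW):
.*
**
.*
After rotation 2 (CW):
.*.
***
After rotation 3 (CCW):
.*
**
.*
After rotation 4 (CW):
.*.
***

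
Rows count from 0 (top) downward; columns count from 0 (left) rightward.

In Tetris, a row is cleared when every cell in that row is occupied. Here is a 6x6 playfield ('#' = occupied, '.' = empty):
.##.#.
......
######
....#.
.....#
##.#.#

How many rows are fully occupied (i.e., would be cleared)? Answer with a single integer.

Check each row:
  row 0: 3 empty cells -> not full
  row 1: 6 empty cells -> not full
  row 2: 0 empty cells -> FULL (clear)
  row 3: 5 empty cells -> not full
  row 4: 5 empty cells -> not full
  row 5: 2 empty cells -> not full
Total rows cleared: 1

Answer: 1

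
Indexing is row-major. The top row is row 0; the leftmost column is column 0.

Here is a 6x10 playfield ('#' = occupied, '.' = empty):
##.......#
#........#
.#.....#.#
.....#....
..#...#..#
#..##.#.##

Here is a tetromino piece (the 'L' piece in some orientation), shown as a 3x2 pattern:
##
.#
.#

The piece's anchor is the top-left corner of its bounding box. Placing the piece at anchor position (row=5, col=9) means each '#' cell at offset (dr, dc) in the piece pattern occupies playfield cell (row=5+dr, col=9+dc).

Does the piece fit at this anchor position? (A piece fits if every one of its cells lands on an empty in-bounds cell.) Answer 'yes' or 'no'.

Answer: no

Derivation:
Check each piece cell at anchor (5, 9):
  offset (0,0) -> (5,9): occupied ('#') -> FAIL
  offset (0,1) -> (5,10): out of bounds -> FAIL
  offset (1,1) -> (6,10): out of bounds -> FAIL
  offset (2,1) -> (7,10): out of bounds -> FAIL
All cells valid: no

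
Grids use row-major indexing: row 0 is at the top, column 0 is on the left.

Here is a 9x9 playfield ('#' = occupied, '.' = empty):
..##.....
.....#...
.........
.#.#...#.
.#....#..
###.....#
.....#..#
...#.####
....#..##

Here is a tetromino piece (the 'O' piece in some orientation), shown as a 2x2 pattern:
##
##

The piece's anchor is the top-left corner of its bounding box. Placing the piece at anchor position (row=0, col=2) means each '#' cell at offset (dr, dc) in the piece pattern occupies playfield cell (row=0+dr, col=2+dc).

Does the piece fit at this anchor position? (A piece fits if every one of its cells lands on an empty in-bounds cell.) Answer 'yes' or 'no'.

Check each piece cell at anchor (0, 2):
  offset (0,0) -> (0,2): occupied ('#') -> FAIL
  offset (0,1) -> (0,3): occupied ('#') -> FAIL
  offset (1,0) -> (1,2): empty -> OK
  offset (1,1) -> (1,3): empty -> OK
All cells valid: no

Answer: no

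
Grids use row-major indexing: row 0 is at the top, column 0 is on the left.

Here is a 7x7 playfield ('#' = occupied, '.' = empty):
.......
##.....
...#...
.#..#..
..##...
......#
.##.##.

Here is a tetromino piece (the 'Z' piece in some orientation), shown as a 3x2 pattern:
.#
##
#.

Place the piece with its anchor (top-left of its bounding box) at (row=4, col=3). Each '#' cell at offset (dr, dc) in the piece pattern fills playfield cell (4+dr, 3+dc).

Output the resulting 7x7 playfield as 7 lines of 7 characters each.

Answer: .......
##.....
...#...
.#..#..
..###..
...##.#
.#####.

Derivation:
Fill (4+0,3+1) = (4,4)
Fill (4+1,3+0) = (5,3)
Fill (4+1,3+1) = (5,4)
Fill (4+2,3+0) = (6,3)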